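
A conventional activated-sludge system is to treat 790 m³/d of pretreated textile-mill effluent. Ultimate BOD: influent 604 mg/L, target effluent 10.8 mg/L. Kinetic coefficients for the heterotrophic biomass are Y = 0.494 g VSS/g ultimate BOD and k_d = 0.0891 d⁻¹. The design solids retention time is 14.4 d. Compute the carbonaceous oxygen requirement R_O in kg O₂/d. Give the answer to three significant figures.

Observed yield with endogenous decay: Y_obs = Y / (1 + k_d·θ_c) = 0.494 / (1 + 0.0891 × 14.4) = 0.494 / 2.283 = 0.2164 g VSS/g ultimate BOD.
Mass of ultimate BOD removed per day: Q(S₀ − S) = 790 × 593.2 g/m³ = 468.6 kg/d.
Net sludge production P_X = 0.2164 × 468.6 = 101.4 kg VSS/d.
R_O = Q·ΔS − 1.42 P_X = 468.6 − 144.0 = 324.6 kg O₂/d.

R_O ≈ 325 kg O₂/d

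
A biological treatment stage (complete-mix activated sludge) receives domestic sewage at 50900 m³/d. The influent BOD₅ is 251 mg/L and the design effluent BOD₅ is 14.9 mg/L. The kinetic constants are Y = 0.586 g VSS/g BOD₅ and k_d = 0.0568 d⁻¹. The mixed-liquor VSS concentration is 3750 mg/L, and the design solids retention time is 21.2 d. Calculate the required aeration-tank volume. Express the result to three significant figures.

V ≈ 18100 m³

Steady-state biomass mass balance: V·X·(1 + k_d·θ_c) = Y·Q·(S₀ − S)·θ_c, so V = 0.586 × 50900 × (251 − 14.9) × 21.2 / [3750 × (1 + 0.0568 × 21.2)] = 1.49×10^8 / 8266 = 18062 m³.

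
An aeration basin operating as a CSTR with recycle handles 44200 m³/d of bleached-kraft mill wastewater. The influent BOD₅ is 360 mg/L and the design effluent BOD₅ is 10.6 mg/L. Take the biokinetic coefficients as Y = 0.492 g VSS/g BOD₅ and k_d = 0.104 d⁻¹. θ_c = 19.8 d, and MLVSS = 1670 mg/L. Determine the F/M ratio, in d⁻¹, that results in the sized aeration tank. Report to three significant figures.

F/M ≈ 0.324 d⁻¹

From the SRT design equation V = Y Q (S₀−S) θ_c / [X (1 + k_d θ_c)] = 0.492 × 44200 × (360 − 10.6) × 19.8 / [1670 × (1 + 0.104 × 19.8)] = 1.5×10^8 / 5109 = 29448 m³.
F/M = applied load / biomass = Q·S₀/(V·X) = 44200 × 360 / (29448 × 1670) = 0.3236 d⁻¹.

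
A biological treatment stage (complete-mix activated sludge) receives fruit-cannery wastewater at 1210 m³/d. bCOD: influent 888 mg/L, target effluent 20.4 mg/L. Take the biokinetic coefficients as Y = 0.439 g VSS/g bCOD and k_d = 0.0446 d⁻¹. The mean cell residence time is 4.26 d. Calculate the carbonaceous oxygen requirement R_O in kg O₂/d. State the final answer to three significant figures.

R_O ≈ 500 kg O₂/d

Y_obs = Y / (1 + k_d θ_c) = 0.439 / (1 + 0.0446 × 4.26) = 0.439 / 1.190 = 0.3689.
Mass of bCOD removed per day: Q(S₀ − S) = 1210 × 867.6 g/m³ = 1050 kg/d.
P_X = Y_obs·Q·(S₀ − S) = 0.3689 × 1050 = 387.3 kg VSS/d.
R_O = Q·ΔS − 1.42 P_X = 1050 − 549.9 = 499.9 kg O₂/d.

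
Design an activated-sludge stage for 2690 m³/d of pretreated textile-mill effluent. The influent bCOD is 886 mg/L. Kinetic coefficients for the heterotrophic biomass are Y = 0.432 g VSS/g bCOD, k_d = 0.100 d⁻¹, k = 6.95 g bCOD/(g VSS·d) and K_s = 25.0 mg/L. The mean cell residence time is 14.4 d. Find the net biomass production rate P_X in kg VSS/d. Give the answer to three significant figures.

P_X ≈ 421 kg VSS/d

From the Monod/SRT balance for a CMAS, S = K_s·(1+k_d θ_c)/[θ_c·(Y k − k_d) − 1] = 25.0 × (1 + 0.100 × 14.4) / [14.4 × (0.432 × 6.95 − 0.100) − 1] = 61.00 / 40.79 = 1.495 mg/L.
Y_obs = Y / (1 + k_d θ_c) = 0.432 / (1 + 0.100 × 14.4) = 0.432 / 2.440 = 0.1770.
Substrate removed = Q·(S₀ − S) = 2690 m³/d × (886 − 1.50) g/m³ = 2.38×10^6 g/d = 2379 kg/d.
So the net sludge growth is P_X = 0.1770 × 2379 = 421.3 kg VSS/d.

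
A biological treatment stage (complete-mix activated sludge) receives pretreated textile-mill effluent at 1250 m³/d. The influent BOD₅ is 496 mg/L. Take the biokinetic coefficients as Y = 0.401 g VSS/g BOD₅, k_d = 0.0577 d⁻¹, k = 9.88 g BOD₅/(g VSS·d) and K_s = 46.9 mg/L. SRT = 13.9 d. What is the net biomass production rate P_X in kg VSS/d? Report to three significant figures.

P_X ≈ 138 kg VSS/d

For a completely mixed reactor with recycle the Lawrence–McCarty relation gives S = K_s·(1 + k_d·θ_c) / [θ_c·(Y·k − k_d) − 1] = 46.9 × (1 + 0.0577 × 13.9) / [13.9 × (0.401 × 9.88 − 0.0577) − 1] = 84.52 / 53.27 = 1.587 mg/L.
The observed yield is Y_obs = Y/(1 + k_d·θ_c) = 0.401 / (1 + 0.0577 × 13.9) = 0.401 / 1.802 = 0.2225 g VSS per g BOD₅ removed.
Q·(S₀ − S) = 1250 × (496 − 1.59) × 10⁻³ = 618.0 kg/d removed.
So the net sludge growth is P_X = 0.2225 × 618.0 = 137.5 kg VSS/d.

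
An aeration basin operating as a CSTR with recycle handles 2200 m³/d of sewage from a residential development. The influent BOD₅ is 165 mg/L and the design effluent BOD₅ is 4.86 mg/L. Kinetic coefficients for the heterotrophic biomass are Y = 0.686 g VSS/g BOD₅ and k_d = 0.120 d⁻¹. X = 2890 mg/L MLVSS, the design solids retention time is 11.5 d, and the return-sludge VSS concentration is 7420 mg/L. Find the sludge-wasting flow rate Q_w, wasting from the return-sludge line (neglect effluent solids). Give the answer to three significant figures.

Rearranging the biomass balance for a CMAS with decay, V = Y·Q·ΔS·θ_c / [X·(1+k_d θ_c)] = 0.686 × 2200 × (165 − 4.86) × 11.5 / [2890 × (1 + 0.120 × 11.5)] = 2.78×10^6 / 6878 = 404.1 m³.
Wasting from the return line (neglecting effluent solids): Q_w = V·X / (θ_c·X_r) = 404.1 × 2890 / (11.5 × 7420) = 13.69 m³/d.

Q_w ≈ 13.7 m³/d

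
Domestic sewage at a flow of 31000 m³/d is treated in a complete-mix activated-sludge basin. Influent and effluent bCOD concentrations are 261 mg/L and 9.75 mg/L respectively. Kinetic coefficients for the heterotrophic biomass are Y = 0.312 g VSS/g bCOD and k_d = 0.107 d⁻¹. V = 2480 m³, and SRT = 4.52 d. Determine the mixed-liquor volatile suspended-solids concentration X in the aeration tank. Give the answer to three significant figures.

Solving the biomass balance for X: X = Y Q (S₀−S) θ_c / [V (1+k_d θ_c)] = 0.312 × 31000 × (261 − 9.75) × 4.52 / [2480 × (1 + 0.107 × 4.52)] = 2985 mg/L.

X ≈ 2990 mg/L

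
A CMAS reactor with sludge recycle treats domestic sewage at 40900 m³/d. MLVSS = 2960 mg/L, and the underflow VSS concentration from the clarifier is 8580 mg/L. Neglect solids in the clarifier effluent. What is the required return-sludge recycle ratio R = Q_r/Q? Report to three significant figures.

R ≈ 0.527

R = Q_r/Q = X/(X_r − X) = 2960 / (8580 − 2960) = 0.5267.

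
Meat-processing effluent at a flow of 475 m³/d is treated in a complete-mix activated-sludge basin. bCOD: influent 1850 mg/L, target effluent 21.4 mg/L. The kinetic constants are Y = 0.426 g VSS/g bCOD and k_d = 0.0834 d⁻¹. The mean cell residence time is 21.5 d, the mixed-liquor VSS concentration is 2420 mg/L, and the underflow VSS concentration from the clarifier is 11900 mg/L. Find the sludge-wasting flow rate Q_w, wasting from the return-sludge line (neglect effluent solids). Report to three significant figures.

Steady-state biomass mass balance: V·X·(1 + k_d·θ_c) = Y·Q·(S₀ − S)·θ_c, so V = 0.426 × 475 × (1850 − 21.4) × 21.5 / [2420 × (1 + 0.0834 × 21.5)] = 7.96×10^6 / 6759 = 1177 m³.
Q_w = (V·X)/(θ_c X_r) = 1177 × 2420 / (21.5 × 11900) = 11.13 m³/d.

Q_w ≈ 11.1 m³/d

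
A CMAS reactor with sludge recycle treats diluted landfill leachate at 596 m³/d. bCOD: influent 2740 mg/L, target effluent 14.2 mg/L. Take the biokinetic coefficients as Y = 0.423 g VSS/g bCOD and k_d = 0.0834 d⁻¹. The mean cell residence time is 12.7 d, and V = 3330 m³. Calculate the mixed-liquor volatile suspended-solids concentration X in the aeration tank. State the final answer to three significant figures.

X ≈ 1270 mg/L

From V·X·(1 + k_d·θ_c) = Y·Q·(S₀ − S)·θ_c: X = 0.423 × 596 × (2740 − 14.2) × 12.7 / [3330 × (1 + 0.0834 × 12.7)] = 1273 mg/L.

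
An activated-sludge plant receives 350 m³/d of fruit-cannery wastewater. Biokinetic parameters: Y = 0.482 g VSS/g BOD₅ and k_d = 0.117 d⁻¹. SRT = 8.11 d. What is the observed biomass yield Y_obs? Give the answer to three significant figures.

Observed yield with endogenous decay: Y_obs = Y / (1 + k_d·θ_c) = 0.482 / (1 + 0.117 × 8.11) = 0.482 / 1.949 = 0.2473 g VSS/g BOD₅.

Y_obs ≈ 0.247 g VSS/g BOD₅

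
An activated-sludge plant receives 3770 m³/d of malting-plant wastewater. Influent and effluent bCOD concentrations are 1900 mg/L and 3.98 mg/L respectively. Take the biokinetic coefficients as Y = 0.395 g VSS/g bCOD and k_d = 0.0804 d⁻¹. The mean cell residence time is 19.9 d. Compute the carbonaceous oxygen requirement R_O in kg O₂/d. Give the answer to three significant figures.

Correct the yield for decay: Y_obs = Y/(1 + k_d θ_c) = 0.395 / (1 + 0.0804 × 19.9) = 0.395 / 2.600 = 0.1519.
ΔS = 1900 − 3.98 = 1896 mg/L, so the substrate removal rate is 3770 × 1896/1000 = 7148 kg bCOD/d.
Biomass synthesised: P_X = Y_obs × 7148 = 1086 kg VSS/d.
R_O = Q·ΔS − 1.42 P_X = 7148 − 1542 = 5606 kg O₂/d.

R_O ≈ 5610 kg O₂/d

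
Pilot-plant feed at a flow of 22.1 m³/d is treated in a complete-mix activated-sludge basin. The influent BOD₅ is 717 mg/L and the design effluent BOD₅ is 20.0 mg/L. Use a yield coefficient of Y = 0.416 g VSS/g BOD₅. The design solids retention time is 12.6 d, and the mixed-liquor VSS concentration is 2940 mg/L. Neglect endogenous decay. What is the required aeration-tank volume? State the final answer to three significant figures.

V·X = Y·Q·ΔS·θ_c gives V = 0.416 × 22.1 × (717 − 20.0) × 12.6 / 2940 = 27.46 m³.

V ≈ 27.5 m³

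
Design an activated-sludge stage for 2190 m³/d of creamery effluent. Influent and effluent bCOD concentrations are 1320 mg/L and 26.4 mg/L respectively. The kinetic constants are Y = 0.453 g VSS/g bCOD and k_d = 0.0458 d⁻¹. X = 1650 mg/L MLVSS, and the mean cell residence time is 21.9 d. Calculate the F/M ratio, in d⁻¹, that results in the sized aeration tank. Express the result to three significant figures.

F/M ≈ 0.206 d⁻¹

Rearranging the biomass balance for a CMAS with decay, V = Y·Q·ΔS·θ_c / [X·(1+k_d θ_c)] = 0.453 × 2190 × (1320 − 26.4) × 21.9 / [1650 × (1 + 0.0458 × 21.9)] = 2.81×10^7 / 3305 = 8504 m³.
F/M = Q·S₀ / (V·X) = 2190 × 1320 / (8504 × 1650) = 0.2060 g bCOD·(g VSS·d)⁻¹.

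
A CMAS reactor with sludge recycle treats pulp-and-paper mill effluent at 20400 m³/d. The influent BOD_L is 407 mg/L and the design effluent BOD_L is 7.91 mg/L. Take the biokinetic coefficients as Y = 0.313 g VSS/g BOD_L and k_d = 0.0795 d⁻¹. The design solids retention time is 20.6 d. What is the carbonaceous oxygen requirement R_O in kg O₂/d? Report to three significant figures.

R_O ≈ 6770 kg O₂/d

Observed yield with endogenous decay: Y_obs = Y / (1 + k_d·θ_c) = 0.313 / (1 + 0.0795 × 20.6) = 0.313 / 2.638 = 0.1187 g VSS/g BOD_L.
Q·(S₀ − S) = 20400 × (407 − 7.91) × 10⁻³ = 8141 kg/d removed.
Biomass synthesised: P_X = Y_obs × 8141 = 966.1 kg VSS/d.
Carbonaceous O₂ demand = substrate oxidised − cell-mass equivalent = 8141 − 1.42 × 966.1 = 6770 kg O₂/d.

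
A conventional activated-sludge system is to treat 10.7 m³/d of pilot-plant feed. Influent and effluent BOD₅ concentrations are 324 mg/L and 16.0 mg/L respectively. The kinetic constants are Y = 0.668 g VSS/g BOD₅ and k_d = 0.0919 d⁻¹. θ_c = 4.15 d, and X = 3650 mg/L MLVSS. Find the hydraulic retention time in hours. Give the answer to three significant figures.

τ ≈ 4.06 h

Rearranging the biomass balance for a CMAS with decay, V = Y·Q·ΔS·θ_c / [X·(1+k_d θ_c)] = 0.668 × 10.7 × (324 − 16.0) × 4.15 / [3650 × (1 + 0.0919 × 4.15)] = 9.14×10^3 / 5042 = 1.812 m³.
HRT = V/Q = 1.812 m³ / 10.7 m³·d⁻¹ = 0.1693 d × 24 = 4.064 h.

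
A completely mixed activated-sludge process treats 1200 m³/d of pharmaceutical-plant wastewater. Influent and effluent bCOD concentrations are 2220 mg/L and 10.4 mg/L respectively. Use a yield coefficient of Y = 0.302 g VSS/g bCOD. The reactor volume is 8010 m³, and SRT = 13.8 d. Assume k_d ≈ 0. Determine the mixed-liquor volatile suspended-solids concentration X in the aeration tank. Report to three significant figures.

X ≈ 1380 mg/L

X = Y·Q·ΔS·θ_c / V = 0.302 × 1200 × (2220 − 10.4) × 13.8 / 8010 = 1380 mg/L.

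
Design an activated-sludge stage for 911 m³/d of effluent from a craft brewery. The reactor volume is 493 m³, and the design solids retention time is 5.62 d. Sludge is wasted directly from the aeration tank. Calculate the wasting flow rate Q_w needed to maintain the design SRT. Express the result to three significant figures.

Q_w ≈ 87.7 m³/d

With mixed-liquor wasting, θ_c = V/Q_w, so Q_w = V/θ_c = 493.0/5.62 = 87.72 m³/d.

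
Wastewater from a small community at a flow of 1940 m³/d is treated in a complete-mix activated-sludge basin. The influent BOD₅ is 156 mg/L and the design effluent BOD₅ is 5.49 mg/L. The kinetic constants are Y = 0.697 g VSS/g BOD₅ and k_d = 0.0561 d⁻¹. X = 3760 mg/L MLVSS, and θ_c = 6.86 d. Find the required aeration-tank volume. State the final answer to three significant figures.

Rearranging the biomass balance for a CMAS with decay, V = Y·Q·ΔS·θ_c / [X·(1+k_d θ_c)] = 0.697 × 1940 × (156 − 5.49) × 6.86 / [3760 × (1 + 0.0561 × 6.86)] = 1.4×10^6 / 5207 = 268.1 m³.

V ≈ 268 m³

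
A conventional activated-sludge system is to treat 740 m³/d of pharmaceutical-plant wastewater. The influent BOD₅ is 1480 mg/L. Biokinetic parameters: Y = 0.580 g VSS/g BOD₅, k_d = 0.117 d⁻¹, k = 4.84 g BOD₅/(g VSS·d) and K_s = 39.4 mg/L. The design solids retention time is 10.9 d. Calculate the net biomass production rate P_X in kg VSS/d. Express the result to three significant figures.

P_X ≈ 279 kg VSS/d

Effluent substrate depends only on kinetics and SRT: S = K_s(1 + k_d θ_c) / [θ_c(Yk − k_d) − 1] = 39.4 × (1 + 0.117 × 10.9) / [10.9 × (0.580 × 4.84 − 0.117) − 1] = 89.65 / 28.32 = 3.165 mg/L.
The observed yield is Y_obs = Y/(1 + k_d·θ_c) = 0.580 / (1 + 0.117 × 10.9) = 0.580 / 2.275 = 0.2549 g VSS per g BOD₅ removed.
ΔS = 1480 − 3.17 = 1477 mg/L, so the substrate removal rate is 740 × 1477/1000 = 1093 kg BOD₅/d.
So the net sludge growth is P_X = 0.2549 × 1093 = 278.6 kg VSS/d.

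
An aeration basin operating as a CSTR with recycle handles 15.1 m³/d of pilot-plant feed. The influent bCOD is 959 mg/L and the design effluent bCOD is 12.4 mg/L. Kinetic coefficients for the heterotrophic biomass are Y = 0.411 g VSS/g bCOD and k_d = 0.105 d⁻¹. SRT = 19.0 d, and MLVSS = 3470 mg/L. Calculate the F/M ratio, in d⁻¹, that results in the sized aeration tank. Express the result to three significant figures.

F/M ≈ 0.389 d⁻¹

Rearranging the biomass balance for a CMAS with decay, V = Y·Q·ΔS·θ_c / [X·(1+k_d θ_c)] = 0.411 × 15.1 × (959 − 12.4) × 19.0 / [3470 × (1 + 0.105 × 19.0)] = 1.12×10^5 / 10393 = 10.74 m³.
Food-to-microorganism ratio F/M = Q S₀ / (V X) = 15.1 × 959 / (10.74 × 3470) = 0.3886 d⁻¹.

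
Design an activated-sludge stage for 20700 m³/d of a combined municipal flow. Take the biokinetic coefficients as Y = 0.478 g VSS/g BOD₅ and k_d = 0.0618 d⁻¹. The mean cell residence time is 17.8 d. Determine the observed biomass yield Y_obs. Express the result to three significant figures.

Y_obs ≈ 0.228 g VSS/g BOD₅

The observed yield is Y_obs = Y/(1 + k_d·θ_c) = 0.478 / (1 + 0.0618 × 17.8) = 0.478 / 2.100 = 0.2276 g VSS per g BOD₅ removed.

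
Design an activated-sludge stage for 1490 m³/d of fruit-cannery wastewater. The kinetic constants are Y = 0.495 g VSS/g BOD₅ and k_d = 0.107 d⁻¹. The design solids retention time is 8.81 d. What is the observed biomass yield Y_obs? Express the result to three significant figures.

Y_obs ≈ 0.255 g VSS/g BOD₅

Correct the yield for decay: Y_obs = Y/(1 + k_d θ_c) = 0.495 / (1 + 0.107 × 8.81) = 0.495 / 1.943 = 0.2548.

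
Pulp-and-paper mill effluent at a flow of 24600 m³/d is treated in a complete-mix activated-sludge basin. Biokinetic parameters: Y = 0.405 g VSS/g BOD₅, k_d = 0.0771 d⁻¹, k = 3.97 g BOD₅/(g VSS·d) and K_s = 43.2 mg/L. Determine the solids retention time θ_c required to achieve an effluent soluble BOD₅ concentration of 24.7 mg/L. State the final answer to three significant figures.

θ_c ≈ 1.97 d

Specific growth rate at S = 24.7 mg/L: μ = YkS/(K_s+S) = 0.405·3.97·24.7/(43.2+24.7) = 0.5849 d⁻¹.
1/θ_c = 0.5849 − 0.0771 = 0.5078 d⁻¹, so θ_c = 1.969 d.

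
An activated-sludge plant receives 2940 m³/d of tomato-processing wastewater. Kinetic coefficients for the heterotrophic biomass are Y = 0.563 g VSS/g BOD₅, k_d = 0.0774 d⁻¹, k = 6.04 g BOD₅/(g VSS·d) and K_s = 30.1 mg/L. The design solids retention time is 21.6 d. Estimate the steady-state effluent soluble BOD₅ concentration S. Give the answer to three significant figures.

S ≈ 1.14 mg/L

For a completely mixed reactor with recycle the Lawrence–McCarty relation gives S = K_s·(1 + k_d·θ_c) / [θ_c·(Y·k − k_d) − 1] = 30.1 × (1 + 0.0774 × 21.6) / [21.6 × (0.563 × 6.04 − 0.0774) − 1] = 80.42 / 70.78 = 1.136 mg/L.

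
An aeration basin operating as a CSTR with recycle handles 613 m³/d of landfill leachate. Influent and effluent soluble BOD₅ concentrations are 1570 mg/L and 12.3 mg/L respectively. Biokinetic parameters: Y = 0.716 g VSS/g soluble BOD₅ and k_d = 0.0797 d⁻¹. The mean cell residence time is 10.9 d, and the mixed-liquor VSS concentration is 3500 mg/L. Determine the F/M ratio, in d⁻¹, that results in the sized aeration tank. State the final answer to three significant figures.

Steady-state biomass mass balance: V·X·(1 + k_d·θ_c) = Y·Q·(S₀ − S)·θ_c, so V = 0.716 × 613 × (1570 − 12.3) × 10.9 / [3500 × (1 + 0.0797 × 10.9)] = 7.45×10^6 / 6541 = 1139 m³.
F/M = Q·S₀ / (V·X) = 613 × 1570 / (1139 × 3500) = 0.2413 g soluble BOD₅·(g VSS·d)⁻¹.

F/M ≈ 0.241 d⁻¹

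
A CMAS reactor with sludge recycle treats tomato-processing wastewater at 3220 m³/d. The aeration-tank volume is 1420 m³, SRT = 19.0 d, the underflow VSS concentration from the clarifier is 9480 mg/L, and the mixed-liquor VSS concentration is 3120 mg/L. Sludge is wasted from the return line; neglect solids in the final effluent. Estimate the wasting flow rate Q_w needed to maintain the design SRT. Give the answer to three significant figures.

Q_w = (V·X)/(θ_c X_r) = 1420 × 3120 / (19.0 × 9480) = 24.60 m³/d.

Q_w ≈ 24.6 m³/d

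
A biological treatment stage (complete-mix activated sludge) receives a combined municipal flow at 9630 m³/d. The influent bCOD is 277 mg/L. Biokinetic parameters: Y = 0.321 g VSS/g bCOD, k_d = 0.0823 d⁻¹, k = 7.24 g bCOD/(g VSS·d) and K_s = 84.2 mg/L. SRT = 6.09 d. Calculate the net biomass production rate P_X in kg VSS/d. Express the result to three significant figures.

Effluent substrate depends only on kinetics and SRT: S = K_s(1 + k_d θ_c) / [θ_c(Yk − k_d) − 1] = 84.2 × (1 + 0.0823 × 6.09) / [6.09 × (0.321 × 7.24 − 0.0823) − 1] = 126.4 / 12.65 = 9.990 mg/L.
The observed yield is Y_obs = Y/(1 + k_d·θ_c) = 0.321 / (1 + 0.0823 × 6.09) = 0.321 / 1.501 = 0.2138 g VSS per g bCOD removed.
Substrate removed = Q·(S₀ − S) = 9630 m³/d × (277 − 9.99) g/m³ = 2.57×10^6 g/d = 2571 kg/d.
P_X = Y_obs · Q(S₀ − S) = 0.2138 × 2571 = 549.8 kg VSS/d.

P_X ≈ 550 kg VSS/d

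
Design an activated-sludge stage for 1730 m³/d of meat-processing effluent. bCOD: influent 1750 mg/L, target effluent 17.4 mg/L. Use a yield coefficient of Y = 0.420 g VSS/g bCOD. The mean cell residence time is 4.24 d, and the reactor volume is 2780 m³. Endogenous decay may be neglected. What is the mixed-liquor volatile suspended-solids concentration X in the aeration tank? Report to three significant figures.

X ≈ 1920 mg/L

From V·X = Y·Q·(S₀ − S)·θ_c (decay neglected): X = 0.420 × 1730 × (1750 − 17.4) × 4.24 / 2780 = 1920 mg/L.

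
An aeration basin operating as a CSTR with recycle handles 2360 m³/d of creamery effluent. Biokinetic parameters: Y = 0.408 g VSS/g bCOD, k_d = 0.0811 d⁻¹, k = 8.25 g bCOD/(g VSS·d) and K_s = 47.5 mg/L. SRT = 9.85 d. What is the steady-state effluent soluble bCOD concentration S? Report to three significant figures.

Effluent substrate depends only on kinetics and SRT: S = K_s(1 + k_d θ_c) / [θ_c(Yk − k_d) − 1] = 47.5 × (1 + 0.0811 × 9.85) / [9.85 × (0.408 × 8.25 − 0.0811) − 1] = 85.44 / 31.36 = 2.725 mg/L.

S ≈ 2.72 mg/L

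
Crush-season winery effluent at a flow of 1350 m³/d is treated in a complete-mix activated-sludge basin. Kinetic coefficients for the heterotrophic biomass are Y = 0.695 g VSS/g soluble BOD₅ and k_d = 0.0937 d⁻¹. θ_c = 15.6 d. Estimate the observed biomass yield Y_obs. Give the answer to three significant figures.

Observed yield with endogenous decay: Y_obs = Y / (1 + k_d·θ_c) = 0.695 / (1 + 0.0937 × 15.6) = 0.695 / 2.462 = 0.2823 g VSS/g soluble BOD₅.

Y_obs ≈ 0.282 g VSS/g soluble BOD₅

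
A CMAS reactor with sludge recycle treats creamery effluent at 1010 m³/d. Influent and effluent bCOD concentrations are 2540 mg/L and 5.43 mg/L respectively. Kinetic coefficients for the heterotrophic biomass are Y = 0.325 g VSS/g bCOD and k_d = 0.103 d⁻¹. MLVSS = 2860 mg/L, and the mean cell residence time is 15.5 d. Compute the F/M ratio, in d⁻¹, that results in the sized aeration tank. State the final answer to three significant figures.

Rearranging the biomass balance for a CMAS with decay, V = Y·Q·ΔS·θ_c / [X·(1+k_d θ_c)] = 0.325 × 1010 × (2540 − 5.43) × 15.5 / [2860 × (1 + 0.103 × 15.5)] = 1.29×10^7 / 7426 = 1737 m³.
F/M = Q·S₀ / (V·X) = 1010 × 2540 / (1737 × 2860) = 0.5165 g bCOD·(g VSS·d)⁻¹.

F/M ≈ 0.517 d⁻¹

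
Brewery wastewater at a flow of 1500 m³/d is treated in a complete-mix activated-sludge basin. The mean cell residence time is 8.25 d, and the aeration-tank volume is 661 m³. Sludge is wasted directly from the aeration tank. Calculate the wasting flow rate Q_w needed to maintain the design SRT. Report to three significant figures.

Wasting from the aeration tank: Q_w = V / θ_c = 661.0 / 8.25 = 80.12 m³/d.

Q_w ≈ 80.1 m³/d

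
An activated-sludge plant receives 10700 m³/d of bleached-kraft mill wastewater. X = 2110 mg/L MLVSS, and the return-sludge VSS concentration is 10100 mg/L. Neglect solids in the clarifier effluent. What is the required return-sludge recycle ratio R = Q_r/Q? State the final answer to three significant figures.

R ≈ 0.264

Mass balance around the secondary clarifier (neglecting effluent solids): R = X / (X_r − X) = 2110 / (10100 − 2110) = 0.2641.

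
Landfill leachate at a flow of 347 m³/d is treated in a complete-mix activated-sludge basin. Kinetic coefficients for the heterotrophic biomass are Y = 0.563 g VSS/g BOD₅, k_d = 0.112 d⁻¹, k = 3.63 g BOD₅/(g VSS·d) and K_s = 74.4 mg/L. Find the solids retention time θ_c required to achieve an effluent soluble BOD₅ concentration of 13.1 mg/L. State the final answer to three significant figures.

Specific growth rate at S = 13.1 mg/L: μ = YkS/(K_s+S) = 0.563·3.63·13.1/(74.4+13.1) = 0.3060 d⁻¹.
Then 1/θ_c = μ − k_d = 0.3060 − 0.112 = 0.1940 d⁻¹, giving θ_c = 5.155 d.

θ_c ≈ 5.16 d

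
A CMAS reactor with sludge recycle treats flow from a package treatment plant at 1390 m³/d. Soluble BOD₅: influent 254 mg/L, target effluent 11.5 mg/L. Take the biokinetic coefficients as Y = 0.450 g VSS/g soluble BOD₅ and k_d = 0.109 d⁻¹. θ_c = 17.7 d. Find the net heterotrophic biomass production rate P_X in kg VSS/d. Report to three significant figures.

The observed yield is Y_obs = Y/(1 + k_d·θ_c) = 0.450 / (1 + 0.109 × 17.7) = 0.450 / 2.929 = 0.1536 g VSS per g soluble BOD₅ removed.
Mass of soluble BOD₅ removed per day: Q(S₀ − S) = 1390 × 242.5 g/m³ = 337.1 kg/d.
Biomass produced: P_X = Y_obs·Q·ΔS = 0.1536 × 337.1 ≈ 51.78 kg VSS/d.

P_X ≈ 51.8 kg VSS/d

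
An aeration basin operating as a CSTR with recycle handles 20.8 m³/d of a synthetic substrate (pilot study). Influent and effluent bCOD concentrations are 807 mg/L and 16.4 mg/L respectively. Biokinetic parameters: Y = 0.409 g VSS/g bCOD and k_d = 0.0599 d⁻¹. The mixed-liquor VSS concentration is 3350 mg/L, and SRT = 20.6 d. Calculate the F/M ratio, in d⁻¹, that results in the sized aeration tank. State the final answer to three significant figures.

From the SRT design equation V = Y Q (S₀−S) θ_c / [X (1 + k_d θ_c)] = 0.409 × 20.8 × (807 − 16.4) × 20.6 / [3350 × (1 + 0.0599 × 20.6)] = 1.39×10^5 / 7484 = 18.51 m³.
F/M = Q·S₀ / (V·X) = 20.8 × 807 / (18.51 × 3350) = 0.2706 g bCOD·(g VSS·d)⁻¹.

F/M ≈ 0.271 d⁻¹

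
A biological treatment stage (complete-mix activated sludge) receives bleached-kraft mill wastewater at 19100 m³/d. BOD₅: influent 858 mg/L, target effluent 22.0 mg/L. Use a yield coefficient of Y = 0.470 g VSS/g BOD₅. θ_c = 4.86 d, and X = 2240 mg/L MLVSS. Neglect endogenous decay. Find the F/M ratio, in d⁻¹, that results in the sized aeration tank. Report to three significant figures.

Biomass mass balance (decay neglected): V·X = Y·Q·(S₀ − S)·θ_c, so V = 0.470 × 19100 × (858 − 22.0) × 4.86 / 2240 = 16283 m³.
Food-to-microorganism ratio F/M = Q S₀ / (V X) = 19100 × 858 / (16283 × 2240) = 0.4493 d⁻¹.

F/M ≈ 0.449 d⁻¹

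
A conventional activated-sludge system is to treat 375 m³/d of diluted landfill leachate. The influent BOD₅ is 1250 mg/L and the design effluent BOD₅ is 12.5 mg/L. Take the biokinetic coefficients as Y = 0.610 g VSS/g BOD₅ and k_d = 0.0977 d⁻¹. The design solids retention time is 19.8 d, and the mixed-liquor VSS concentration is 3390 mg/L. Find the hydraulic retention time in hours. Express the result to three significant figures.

Steady-state biomass mass balance: V·X·(1 + k_d·θ_c) = Y·Q·(S₀ − S)·θ_c, so V = 0.610 × 375 × (1250 − 12.5) × 19.8 / [3390 × (1 + 0.0977 × 19.8)] = 5.6×10^6 / 9948 = 563.4 m³.
HRT = V/Q = 563.4 m³ / 375 m³·d⁻¹ = 1.502 d × 24 = 36.06 h.

τ ≈ 36.1 h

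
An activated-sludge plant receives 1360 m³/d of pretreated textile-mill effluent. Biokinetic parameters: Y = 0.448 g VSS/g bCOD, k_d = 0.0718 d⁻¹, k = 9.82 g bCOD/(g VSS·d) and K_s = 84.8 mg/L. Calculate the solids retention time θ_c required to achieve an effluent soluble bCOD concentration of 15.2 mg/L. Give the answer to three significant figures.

θ_c ≈ 1.68 d

At the target effluent, Y k S/(K_s+S) = 0.448×9.82×15.2/100.0 = 0.6687 d⁻¹.
θ_c = 1/(μ − k_d) = 1/(0.6687 − 0.0718) = 1/0.5969 = 1.675 d.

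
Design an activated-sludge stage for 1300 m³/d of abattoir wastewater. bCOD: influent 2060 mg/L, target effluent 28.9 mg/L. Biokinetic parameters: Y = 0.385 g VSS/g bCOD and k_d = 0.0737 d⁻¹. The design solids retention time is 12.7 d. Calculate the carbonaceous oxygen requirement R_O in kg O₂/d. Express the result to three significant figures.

Y_obs = Y / (1 + k_d θ_c) = 0.385 / (1 + 0.0737 × 12.7) = 0.385 / 1.936 = 0.1989.
Mass of bCOD removed per day: Q(S₀ − S) = 1300 × 2031 g/m³ = 2640 kg/d.
Net sludge production P_X = 0.1989 × 2640 = 525.1 kg VSS/d.
R_O = Q·ΔS − 1.42 P_X = 2640 − 745.6 = 1895 kg O₂/d.

R_O ≈ 1890 kg O₂/d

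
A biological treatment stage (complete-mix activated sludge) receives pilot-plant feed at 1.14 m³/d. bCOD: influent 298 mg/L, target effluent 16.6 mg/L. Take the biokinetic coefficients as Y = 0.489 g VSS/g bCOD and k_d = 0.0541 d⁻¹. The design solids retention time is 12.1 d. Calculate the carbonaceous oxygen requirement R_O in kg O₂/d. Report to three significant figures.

R_O ≈ 0.186 kg O₂/d

The observed yield is Y_obs = Y/(1 + k_d·θ_c) = 0.489 / (1 + 0.0541 × 12.1) = 0.489 / 1.655 = 0.2955 g VSS per g bCOD removed.
Mass of bCOD removed per day: Q(S₀ − S) = 1.14 × 281.4 g/m³ = 0.3208 kg/d.
Biomass synthesised: P_X = Y_obs × 0.3208 = 0.09481 kg VSS/d.
R_O = Q·ΔS − 1.42 P_X = 0.3208 − 0.1346 = 0.1862 kg O₂/d.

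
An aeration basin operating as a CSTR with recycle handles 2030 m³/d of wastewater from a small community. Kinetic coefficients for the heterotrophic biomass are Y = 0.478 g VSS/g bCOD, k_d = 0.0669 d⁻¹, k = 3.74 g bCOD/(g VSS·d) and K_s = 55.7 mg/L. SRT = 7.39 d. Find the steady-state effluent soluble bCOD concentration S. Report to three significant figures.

Effluent substrate depends only on kinetics and SRT: S = K_s(1 + k_d θ_c) / [θ_c(Yk − k_d) − 1] = 55.7 × (1 + 0.0669 × 7.39) / [7.39 × (0.478 × 3.74 − 0.0669) − 1] = 83.24 / 11.72 = 7.104 mg/L.

S ≈ 7.10 mg/L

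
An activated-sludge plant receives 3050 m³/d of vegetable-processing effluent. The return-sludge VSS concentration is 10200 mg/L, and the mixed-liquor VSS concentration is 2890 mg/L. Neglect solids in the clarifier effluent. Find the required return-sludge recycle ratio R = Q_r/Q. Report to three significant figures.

R ≈ 0.395

Solids balance on the clarifier gives (1+R)X = R·X_r, so R = X/(X_r − X) = 2890 / (10200 − 2890) = 0.3953.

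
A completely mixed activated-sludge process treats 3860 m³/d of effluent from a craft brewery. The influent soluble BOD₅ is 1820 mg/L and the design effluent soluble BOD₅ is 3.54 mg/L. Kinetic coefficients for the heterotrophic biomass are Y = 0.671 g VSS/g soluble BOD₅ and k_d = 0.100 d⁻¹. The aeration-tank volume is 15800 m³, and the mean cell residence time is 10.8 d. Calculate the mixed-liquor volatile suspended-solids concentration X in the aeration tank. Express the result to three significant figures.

X = Y·Q·ΔS·θ_c / [V·(1 + k_d θ_c)] = 0.671 × 3860 × (1820 − 3.54) × 10.8 / [15800 × (1 + 0.100 × 10.8)] = 1546 mg/L.

X ≈ 1550 mg/L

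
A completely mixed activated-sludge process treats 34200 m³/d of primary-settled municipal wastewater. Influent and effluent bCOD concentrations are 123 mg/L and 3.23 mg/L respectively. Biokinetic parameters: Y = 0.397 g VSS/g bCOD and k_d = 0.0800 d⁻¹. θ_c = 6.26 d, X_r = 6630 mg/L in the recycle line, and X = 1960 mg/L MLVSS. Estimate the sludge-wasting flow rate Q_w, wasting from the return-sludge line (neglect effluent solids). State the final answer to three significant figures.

Q_w ≈ 163 m³/d

Rearranging the biomass balance for a CMAS with decay, V = Y·Q·ΔS·θ_c / [X·(1+k_d θ_c)] = 0.397 × 34200 × (123 − 3.23) × 6.26 / [1960 × (1 + 0.0800 × 6.26)] = 1.02×10^7 / 2942 = 3461 m³.
Wasting from the return line (neglecting effluent solids): Q_w = V·X / (θ_c·X_r) = 3461 × 1960 / (6.26 × 6630) = 163.4 m³/d.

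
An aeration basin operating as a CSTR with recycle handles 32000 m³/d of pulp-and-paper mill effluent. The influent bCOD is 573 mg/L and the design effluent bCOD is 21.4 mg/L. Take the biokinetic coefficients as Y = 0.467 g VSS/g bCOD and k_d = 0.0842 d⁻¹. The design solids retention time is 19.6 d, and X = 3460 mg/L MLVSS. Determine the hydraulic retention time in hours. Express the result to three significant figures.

From the SRT design equation V = Y Q (S₀−S) θ_c / [X (1 + k_d θ_c)] = 0.467 × 32000 × (573 − 21.4) × 19.6 / [3460 × (1 + 0.0842 × 19.6)] = 1.62×10^8 / 9170 = 17619 m³.
τ = V/Q = 17619/32000 = 0.5506 d, or 13.21 h.

τ ≈ 13.2 h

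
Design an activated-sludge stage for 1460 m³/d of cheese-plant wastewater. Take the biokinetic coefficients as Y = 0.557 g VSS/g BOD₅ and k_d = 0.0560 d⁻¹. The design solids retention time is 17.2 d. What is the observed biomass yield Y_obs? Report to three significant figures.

Y_obs ≈ 0.284 g VSS/g BOD₅

The observed yield is Y_obs = Y/(1 + k_d·θ_c) = 0.557 / (1 + 0.0560 × 17.2) = 0.557 / 1.963 = 0.2837 g VSS per g BOD₅ removed.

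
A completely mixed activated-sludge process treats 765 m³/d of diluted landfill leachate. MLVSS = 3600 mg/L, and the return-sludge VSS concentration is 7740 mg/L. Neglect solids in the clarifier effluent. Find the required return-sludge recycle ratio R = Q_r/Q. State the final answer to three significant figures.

R = Q_r/Q = X/(X_r − X) = 3600 / (7740 − 3600) = 0.8696.

R ≈ 0.870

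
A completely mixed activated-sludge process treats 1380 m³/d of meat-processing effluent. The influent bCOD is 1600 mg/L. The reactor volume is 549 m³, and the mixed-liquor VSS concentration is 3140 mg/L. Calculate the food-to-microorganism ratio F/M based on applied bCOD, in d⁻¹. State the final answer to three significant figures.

F/M ≈ 1.28 d⁻¹

F/M = applied load / biomass = Q·S₀/(V·X) = 1380 × 1600 / (549.0 × 3140) = 1.281 d⁻¹.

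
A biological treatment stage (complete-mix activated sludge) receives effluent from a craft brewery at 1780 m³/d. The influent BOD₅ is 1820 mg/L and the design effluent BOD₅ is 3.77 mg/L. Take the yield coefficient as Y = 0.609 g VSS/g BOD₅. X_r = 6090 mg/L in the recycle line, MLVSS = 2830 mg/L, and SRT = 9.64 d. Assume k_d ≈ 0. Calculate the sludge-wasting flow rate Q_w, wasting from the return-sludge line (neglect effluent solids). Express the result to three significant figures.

With k_d = 0 the design equation reduces to V = Y Q (S₀−S) θ_c / X = 0.609 × 1780 × (1820 − 3.77) × 9.64 / 2830 = 6707 m³.
θ_c = V·X/(Q_w·X_r) when wasting from the recycle, so Q_w = V·X/(θ_c·X_r) = 6707 × 2830 / (9.64 × 6090) = 323.3 m³/d.

Q_w ≈ 323 m³/d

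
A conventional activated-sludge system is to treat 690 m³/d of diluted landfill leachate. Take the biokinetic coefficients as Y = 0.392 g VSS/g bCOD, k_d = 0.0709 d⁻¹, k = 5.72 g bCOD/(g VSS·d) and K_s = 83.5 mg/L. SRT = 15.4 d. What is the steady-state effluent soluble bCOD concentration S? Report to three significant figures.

For a completely mixed reactor with recycle the Lawrence–McCarty relation gives S = K_s·(1 + k_d·θ_c) / [θ_c·(Y·k − k_d) − 1] = 83.5 × (1 + 0.0709 × 15.4) / [15.4 × (0.392 × 5.72 − 0.0709) − 1] = 174.7 / 32.44 = 5.385 mg/L.

S ≈ 5.38 mg/L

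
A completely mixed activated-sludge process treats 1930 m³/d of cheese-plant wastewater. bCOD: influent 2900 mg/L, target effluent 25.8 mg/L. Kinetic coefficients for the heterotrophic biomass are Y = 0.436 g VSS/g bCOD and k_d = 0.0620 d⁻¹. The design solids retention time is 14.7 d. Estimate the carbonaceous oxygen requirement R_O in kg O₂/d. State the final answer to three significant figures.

Correct the yield for decay: Y_obs = Y/(1 + k_d θ_c) = 0.436 / (1 + 0.0620 × 14.7) = 0.436 / 1.911 = 0.2281.
ΔS = 2900 − 25.8 = 2874 mg/L, so the substrate removal rate is 1930 × 2874/1000 = 5547 kg bCOD/d.
Biomass synthesised: P_X = Y_obs × 5547 = 1265 kg VSS/d.
Carbonaceous O₂ demand = substrate oxidised − cell-mass equivalent = 5547 − 1.42 × 1265 = 3750 kg O₂/d.

R_O ≈ 3750 kg O₂/d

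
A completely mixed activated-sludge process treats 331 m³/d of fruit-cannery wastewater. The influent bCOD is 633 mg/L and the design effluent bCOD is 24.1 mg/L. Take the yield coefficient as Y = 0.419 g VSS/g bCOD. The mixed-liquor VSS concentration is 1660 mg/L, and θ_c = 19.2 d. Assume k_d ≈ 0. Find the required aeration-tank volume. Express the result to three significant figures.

V ≈ 977 m³

V·X = Y·Q·ΔS·θ_c gives V = 0.419 × 331 × (633 − 24.1) × 19.2 / 1660 = 976.7 m³.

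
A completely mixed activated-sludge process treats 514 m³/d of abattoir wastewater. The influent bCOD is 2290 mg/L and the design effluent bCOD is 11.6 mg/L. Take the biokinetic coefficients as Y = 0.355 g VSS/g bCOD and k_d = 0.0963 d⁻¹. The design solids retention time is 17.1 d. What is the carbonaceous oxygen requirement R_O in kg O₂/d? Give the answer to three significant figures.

The observed yield is Y_obs = Y/(1 + k_d·θ_c) = 0.355 / (1 + 0.0963 × 17.1) = 0.355 / 2.647 = 0.1341 g VSS per g bCOD removed.
Mass of bCOD removed per day: Q(S₀ − S) = 514 × 2278 g/m³ = 1171 kg/d.
Net sludge production P_X = 0.1341 × 1171 = 157.1 kg VSS/d.
R_O = Q·ΔS − 1.42 P_X = 1171 − 223.0 = 948.0 kg O₂/d.

R_O ≈ 948 kg O₂/d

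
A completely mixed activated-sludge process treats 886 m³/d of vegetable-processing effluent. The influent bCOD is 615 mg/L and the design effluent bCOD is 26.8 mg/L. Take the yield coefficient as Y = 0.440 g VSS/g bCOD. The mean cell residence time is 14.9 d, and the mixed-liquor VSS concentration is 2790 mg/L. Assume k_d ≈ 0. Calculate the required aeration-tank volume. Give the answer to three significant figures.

Biomass mass balance (decay neglected): V·X = Y·Q·(S₀ − S)·θ_c, so V = 0.440 × 886 × (615 − 26.8) × 14.9 / 2790 = 1225 m³.

V ≈ 1220 m³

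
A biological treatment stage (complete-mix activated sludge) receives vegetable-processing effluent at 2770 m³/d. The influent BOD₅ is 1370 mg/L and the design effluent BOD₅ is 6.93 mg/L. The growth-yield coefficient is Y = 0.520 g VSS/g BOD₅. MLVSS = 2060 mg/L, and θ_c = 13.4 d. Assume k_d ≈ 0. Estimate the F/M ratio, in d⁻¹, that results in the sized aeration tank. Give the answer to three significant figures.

F/M ≈ 0.144 d⁻¹

Biomass mass balance (decay neglected): V·X = Y·Q·(S₀ − S)·θ_c, so V = 0.520 × 2770 × (1370 − 6.93) × 13.4 / 2060 = 12771 m³.
F/M = Q·S₀ / (V·X) = 2770 × 1370 / (12771 × 2060) = 0.1442 g BOD₅·(g VSS·d)⁻¹.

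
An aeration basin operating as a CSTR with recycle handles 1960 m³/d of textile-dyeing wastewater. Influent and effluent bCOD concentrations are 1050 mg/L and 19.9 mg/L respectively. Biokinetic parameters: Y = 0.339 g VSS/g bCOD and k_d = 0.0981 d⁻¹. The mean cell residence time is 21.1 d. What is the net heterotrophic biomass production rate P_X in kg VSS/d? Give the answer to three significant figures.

Y_obs = Y / (1 + k_d θ_c) = 0.339 / (1 + 0.0981 × 21.1) = 0.339 / 3.070 = 0.1104.
Q·(S₀ − S) = 1960 × (1050 − 19.9) × 10⁻³ = 2019 kg/d removed.
So the net sludge growth is P_X = 0.1104 × 2019 = 223.0 kg VSS/d.

P_X ≈ 223 kg VSS/d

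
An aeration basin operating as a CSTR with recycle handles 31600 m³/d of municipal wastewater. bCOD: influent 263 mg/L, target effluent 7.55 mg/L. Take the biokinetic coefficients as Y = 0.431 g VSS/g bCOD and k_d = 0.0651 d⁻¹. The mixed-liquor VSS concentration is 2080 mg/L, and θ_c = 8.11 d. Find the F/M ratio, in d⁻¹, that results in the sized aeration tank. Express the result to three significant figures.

F/M ≈ 0.450 d⁻¹

Rearranging the biomass balance for a CMAS with decay, V = Y·Q·ΔS·θ_c / [X·(1+k_d θ_c)] = 0.431 × 31600 × (263 − 7.55) × 8.11 / [2080 × (1 + 0.0651 × 8.11)] = 2.82×10^7 / 3178 = 8878 m³.
F/M = applied load / biomass = Q·S₀/(V·X) = 31600 × 263 / (8878 × 2080) = 0.4501 d⁻¹.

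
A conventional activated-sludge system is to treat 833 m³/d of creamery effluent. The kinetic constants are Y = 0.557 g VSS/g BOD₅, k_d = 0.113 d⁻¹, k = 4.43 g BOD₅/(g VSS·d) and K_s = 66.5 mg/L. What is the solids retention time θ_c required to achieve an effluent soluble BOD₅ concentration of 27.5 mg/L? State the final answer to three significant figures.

Specific growth rate at S = 27.5 mg/L: μ = YkS/(K_s+S) = 0.557·4.43·27.5/(66.5+27.5) = 0.7219 d⁻¹.
Then 1/θ_c = μ − k_d = 0.7219 − 0.113 = 0.6089 d⁻¹, giving θ_c = 1.642 d.

θ_c ≈ 1.64 d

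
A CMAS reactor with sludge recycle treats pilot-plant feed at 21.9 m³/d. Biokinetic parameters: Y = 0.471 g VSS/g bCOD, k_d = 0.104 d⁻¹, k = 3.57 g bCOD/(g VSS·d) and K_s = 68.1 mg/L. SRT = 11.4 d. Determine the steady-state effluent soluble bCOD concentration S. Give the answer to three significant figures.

From the Monod/SRT balance for a CMAS, S = K_s·(1+k_d θ_c)/[θ_c·(Y k − k_d) − 1] = 68.1 × (1 + 0.104 × 11.4) / [11.4 × (0.471 × 3.57 − 0.104) − 1] = 148.8 / 16.98 = 8.764 mg/L.

S ≈ 8.76 mg/L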